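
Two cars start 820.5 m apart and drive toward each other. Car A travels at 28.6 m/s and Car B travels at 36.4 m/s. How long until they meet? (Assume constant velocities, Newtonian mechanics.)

Combined speed: v_combined = 28.6 + 36.4 = 65.0 m/s
Time to meet: t = d/v_combined = 820.5/65.0 = 12.62 s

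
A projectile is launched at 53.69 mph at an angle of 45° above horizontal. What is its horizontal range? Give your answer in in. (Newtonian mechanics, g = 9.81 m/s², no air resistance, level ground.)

v₀ = 53.69 mph × 0.44704 = 24.0016 m/s
R = v₀² × sin(2θ) / g = 24.0016² × sin(2 × 45°) / 9.81 = 576.077 × 1.0 / 9.81 = 58.7234 m
R = 58.7234 m / 0.0254 = 2312 in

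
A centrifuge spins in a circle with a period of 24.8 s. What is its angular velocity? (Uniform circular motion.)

ω = 2π/T = 2π/24.8 = 0.2534 rad/s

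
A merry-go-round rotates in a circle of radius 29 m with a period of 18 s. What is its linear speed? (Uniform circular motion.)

v = 2πr/T = 2π×29/18 = 10.12 m/s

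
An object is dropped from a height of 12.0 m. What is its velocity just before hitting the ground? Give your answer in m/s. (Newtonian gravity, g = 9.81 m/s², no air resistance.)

v = √(2gh) = √(2 × 9.81 × 12.0) = 15.34 m/s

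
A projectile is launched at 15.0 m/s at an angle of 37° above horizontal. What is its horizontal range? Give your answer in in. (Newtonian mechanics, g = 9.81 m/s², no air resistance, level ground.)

R = v₀² × sin(2θ) / g = 15.0² × sin(2 × 37°) / 9.81 = 225.0 × 0.961262 / 9.81 = 22.0473 m
R = 22.0473 m / 0.0254 = 868.0 in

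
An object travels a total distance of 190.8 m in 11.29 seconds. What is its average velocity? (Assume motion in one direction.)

v_avg = Δd / Δt = 190.8 / 11.29 = 16.9 m/s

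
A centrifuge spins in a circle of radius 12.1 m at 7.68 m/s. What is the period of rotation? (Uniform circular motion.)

T = 2πr/v = 2π×12.1/7.68 = 9.9 s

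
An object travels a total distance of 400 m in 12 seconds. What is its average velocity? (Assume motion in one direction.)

v_avg = Δd / Δt = 400 / 12 = 33.33 m/s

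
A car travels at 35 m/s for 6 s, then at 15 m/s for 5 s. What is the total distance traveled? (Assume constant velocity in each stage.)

d₁ = v₁t₁ = 35 × 6 = 210 m
d₂ = v₂t₂ = 15 × 5 = 75 m
d_total = 210 + 75 = 285 m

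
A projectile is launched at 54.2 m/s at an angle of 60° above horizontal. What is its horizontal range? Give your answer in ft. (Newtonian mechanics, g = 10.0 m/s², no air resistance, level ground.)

R = v₀² × sin(2θ) / g = 54.2² × sin(2 × 60°) / 10.0 = 2937.64 × 0.866025 / 10.0 = 254.407 m
R = 254.407 m / 0.3048 = 834.7 ft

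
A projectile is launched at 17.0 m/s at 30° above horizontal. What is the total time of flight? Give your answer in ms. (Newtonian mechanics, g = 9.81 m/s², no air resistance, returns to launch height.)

T = 2 × v₀ × sin(θ) / g = 2 × 17.0 × sin(30°) / 9.81 = 2 × 17.0 × 0.5 / 9.81 = 1.73293 s
T = 1.73293 s / 0.001 = 1733 ms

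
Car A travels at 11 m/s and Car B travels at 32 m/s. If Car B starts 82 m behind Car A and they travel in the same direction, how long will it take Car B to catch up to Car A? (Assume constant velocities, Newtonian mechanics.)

Relative speed: v_rel = 32 - 11 = 21 m/s
Time to catch: t = d₀/v_rel = 82/21 = 3.9 s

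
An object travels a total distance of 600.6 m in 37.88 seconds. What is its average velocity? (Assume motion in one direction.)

v_avg = Δd / Δt = 600.6 / 37.88 = 15.86 m/s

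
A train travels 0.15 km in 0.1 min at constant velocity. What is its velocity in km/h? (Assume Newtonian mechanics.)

d = 0.15 km × 1000.0 = 150.0 m
t = 0.1 min × 60.0 = 6.0 s
v = d / t = 150.0 / 6.0 = 25.0 m/s
v = 25.0 m/s / 0.2777777777777778 = 90.0 km/h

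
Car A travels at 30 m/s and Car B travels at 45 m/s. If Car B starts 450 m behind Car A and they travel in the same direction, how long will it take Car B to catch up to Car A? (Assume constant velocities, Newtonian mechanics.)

Relative speed: v_rel = 45 - 30 = 15 m/s
Time to catch: t = d₀/v_rel = 450/15 = 30.0 s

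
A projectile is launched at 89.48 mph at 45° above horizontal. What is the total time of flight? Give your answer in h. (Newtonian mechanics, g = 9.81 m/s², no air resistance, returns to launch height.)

v₀ = 89.48 mph × 0.44704 = 40.0011 m/s
T = 2 × v₀ × sin(θ) / g = 2 × 40.0011 × sin(45°) / 9.81 = 2 × 40.0011 × 0.707107 / 9.81 = 5.76658 s
T = 5.76658 s / 3600.0 = 0.001602 h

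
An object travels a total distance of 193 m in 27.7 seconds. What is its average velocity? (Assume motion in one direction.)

v_avg = Δd / Δt = 193 / 27.7 = 6.97 m/s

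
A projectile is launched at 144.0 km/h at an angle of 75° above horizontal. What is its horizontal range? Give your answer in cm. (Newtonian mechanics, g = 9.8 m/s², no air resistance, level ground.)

v₀ = 144.0 km/h × 0.2777777777777778 = 40.0 m/s
R = v₀² × sin(2θ) / g = 40.0² × sin(2 × 75°) / 9.8 = 1600.0 × 0.5 / 9.8 = 81.6327 m
R = 81.6327 m / 0.01 = 8163 cm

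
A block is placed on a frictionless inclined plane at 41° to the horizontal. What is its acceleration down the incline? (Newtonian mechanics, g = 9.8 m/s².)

a = g sin(θ) = 9.8 × sin(41°) = 9.8 × 0.6561 = 6.43 m/s²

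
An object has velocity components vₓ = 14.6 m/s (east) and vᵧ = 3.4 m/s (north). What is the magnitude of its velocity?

|v| = √(vₓ² + vᵧ²) = √(14.6² + 3.4²) = √(224.72) = 14.99 m/s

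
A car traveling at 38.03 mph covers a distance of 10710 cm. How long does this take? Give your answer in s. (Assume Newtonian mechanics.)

d = 10710 cm × 0.01 = 107.1 m
v = 38.03 mph × 0.44704 = 17.0009 m/s
t = d / v = 107.1 / 17.0009 = 6.3 s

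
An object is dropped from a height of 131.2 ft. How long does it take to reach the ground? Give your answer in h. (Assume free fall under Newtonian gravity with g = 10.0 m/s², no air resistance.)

h = 131.2 ft × 0.3048 = 39.9898 m
t = √(2h/g) = √(2 × 39.9898 / 10.0) = 2.82807 s
t = 2.82807 s / 3600.0 = 0.0007856 h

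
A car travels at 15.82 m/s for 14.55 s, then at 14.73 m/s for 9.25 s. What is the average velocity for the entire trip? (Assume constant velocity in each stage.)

d₁ = v₁t₁ = 15.82 × 14.55 = 230.181 m
d₂ = v₂t₂ = 14.73 × 9.25 = 136.2525 m
d_total = 366.4335 m, t_total = 23.8 s
v_avg = d_total/t_total = 366.4335/23.8 = 15.4 m/s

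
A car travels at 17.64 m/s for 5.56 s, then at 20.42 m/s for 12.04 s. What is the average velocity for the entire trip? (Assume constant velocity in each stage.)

d₁ = v₁t₁ = 17.64 × 5.56 = 98.0784 m
d₂ = v₂t₂ = 20.42 × 12.04 = 245.8568 m
d_total = 343.9352 m, t_total = 17.6 s
v_avg = d_total/t_total = 343.9352/17.6 = 19.54 m/s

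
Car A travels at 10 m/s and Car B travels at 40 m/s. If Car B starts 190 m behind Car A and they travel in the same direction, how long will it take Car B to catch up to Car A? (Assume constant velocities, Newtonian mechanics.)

Relative speed: v_rel = 40 - 10 = 30 m/s
Time to catch: t = d₀/v_rel = 190/30 = 6.33 s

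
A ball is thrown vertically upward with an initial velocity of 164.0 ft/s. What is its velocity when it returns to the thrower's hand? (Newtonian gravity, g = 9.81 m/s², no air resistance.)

By conservation of energy (no air resistance), the ball returns to the throw height with the same speed as launch, but directed downward.
|v_ground| = v₀ = 164.0 ft/s
v_ground = 164.0 ft/s (downward)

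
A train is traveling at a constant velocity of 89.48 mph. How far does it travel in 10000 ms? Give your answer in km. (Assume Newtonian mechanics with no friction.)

v = 89.48 mph × 0.44704 = 40.0011 m/s
t = 10000 ms × 0.001 = 10.0 s
d = v × t = 40.0011 × 10.0 = 400.011 m
d = 400.011 m / 1000.0 = 0.4 km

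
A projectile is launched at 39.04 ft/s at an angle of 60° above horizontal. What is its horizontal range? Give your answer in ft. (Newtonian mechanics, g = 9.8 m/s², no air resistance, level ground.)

v₀ = 39.04 ft/s × 0.3048 = 11.8994 m/s
R = v₀² × sin(2θ) / g = 11.8994² × sin(2 × 60°) / 9.8 = 141.596 × 0.866025 / 9.8 = 12.5128 m
R = 12.5128 m / 0.3048 = 41.05 ft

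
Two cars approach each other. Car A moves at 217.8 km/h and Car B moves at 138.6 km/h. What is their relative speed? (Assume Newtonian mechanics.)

v_rel = v_A + v_B = 217.8 + 138.6 = 356.4 km/h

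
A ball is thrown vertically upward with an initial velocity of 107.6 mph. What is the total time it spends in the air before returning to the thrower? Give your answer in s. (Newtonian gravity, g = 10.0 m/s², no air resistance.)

v₀ = 107.6 mph × 0.44704 = 48.1015 m/s
t_total = 2 × v₀ / g = 2 × 48.1015 / 10.0 = 9.62 s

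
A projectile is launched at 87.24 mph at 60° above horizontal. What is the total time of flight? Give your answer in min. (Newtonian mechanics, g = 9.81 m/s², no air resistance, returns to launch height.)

v₀ = 87.24 mph × 0.44704 = 38.9998 m/s
T = 2 × v₀ × sin(θ) / g = 2 × 38.9998 × sin(60°) / 9.81 = 2 × 38.9998 × 0.866025 / 9.81 = 6.88579 s
T = 6.88579 s / 60.0 = 0.1148 min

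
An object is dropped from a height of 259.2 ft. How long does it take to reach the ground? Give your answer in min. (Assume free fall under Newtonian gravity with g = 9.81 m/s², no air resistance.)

h = 259.2 ft × 0.3048 = 79.0042 m
t = √(2h/g) = √(2 × 79.0042 / 9.81) = 4.01334 s
t = 4.01334 s / 60.0 = 0.06689 min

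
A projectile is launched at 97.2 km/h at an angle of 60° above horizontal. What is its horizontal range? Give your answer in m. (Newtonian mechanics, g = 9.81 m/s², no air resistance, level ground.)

v₀ = 97.2 km/h × 0.2777777777777778 = 27.0 m/s
R = v₀² × sin(2θ) / g = 27.0² × sin(2 × 60°) / 9.81 = 729.0 × 0.866025 / 9.81 = 64.36 m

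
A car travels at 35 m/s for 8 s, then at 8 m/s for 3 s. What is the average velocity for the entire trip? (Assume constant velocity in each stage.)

d₁ = v₁t₁ = 35 × 8 = 280 m
d₂ = v₂t₂ = 8 × 3 = 24 m
d_total = 304 m, t_total = 11 s
v_avg = d_total/t_total = 304/11 = 27.64 m/s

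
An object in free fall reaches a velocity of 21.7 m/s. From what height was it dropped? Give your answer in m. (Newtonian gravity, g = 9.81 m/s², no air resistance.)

h = v² / (2g) = 21.7² / (2 × 9.81) = 24.0 m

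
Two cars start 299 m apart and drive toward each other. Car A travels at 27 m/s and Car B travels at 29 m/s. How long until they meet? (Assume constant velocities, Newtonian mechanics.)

Combined speed: v_combined = 27 + 29 = 56 m/s
Time to meet: t = d/v_combined = 299/56 = 5.34 s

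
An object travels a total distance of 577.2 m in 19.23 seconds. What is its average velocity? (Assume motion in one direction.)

v_avg = Δd / Δt = 577.2 / 19.23 = 30.02 m/s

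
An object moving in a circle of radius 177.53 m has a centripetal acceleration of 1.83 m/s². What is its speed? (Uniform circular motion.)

v = √(a_c × r) = √(1.83 × 177.53) = 18.02 m/s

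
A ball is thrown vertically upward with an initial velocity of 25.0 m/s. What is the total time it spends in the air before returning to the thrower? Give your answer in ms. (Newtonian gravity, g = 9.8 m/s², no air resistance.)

t_total = 2 × v₀ / g = 2 × 25.0 / 9.8 = 5.10204 s
t_total = 5.10204 s / 0.001 = 5102 ms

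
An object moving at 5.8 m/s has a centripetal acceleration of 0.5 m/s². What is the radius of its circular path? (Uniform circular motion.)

r = v²/a_c = 5.8²/0.5 = 67.28 m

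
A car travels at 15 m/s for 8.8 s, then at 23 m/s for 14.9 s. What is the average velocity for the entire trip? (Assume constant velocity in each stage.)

d₁ = v₁t₁ = 15 × 8.8 = 132.0 m
d₂ = v₂t₂ = 23 × 14.9 = 342.7 m
d_total = 474.7 m, t_total = 23.7 s
v_avg = d_total/t_total = 474.7/23.7 = 20.03 m/s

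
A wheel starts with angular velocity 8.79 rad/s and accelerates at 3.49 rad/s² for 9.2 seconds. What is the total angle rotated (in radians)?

θ = ω₀t + ½αt² = 8.79×9.2 + ½×3.49×9.2² = 228.56 rad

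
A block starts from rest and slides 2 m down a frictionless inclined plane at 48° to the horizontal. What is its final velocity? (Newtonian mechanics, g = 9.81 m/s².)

a = g sin(θ) = 9.81 × sin(48°) = 7.2903 m/s²
v = √(2ad) = √(2 × 7.2903 × 2) = 5.4 m/s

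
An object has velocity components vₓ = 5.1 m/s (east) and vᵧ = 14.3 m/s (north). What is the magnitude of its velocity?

|v| = √(vₓ² + vᵧ²) = √(5.1² + 14.3²) = √(230.5) = 15.18 m/s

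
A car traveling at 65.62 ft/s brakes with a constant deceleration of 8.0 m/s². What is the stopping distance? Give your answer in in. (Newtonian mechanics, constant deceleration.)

v₀ = 65.62 ft/s × 0.3048 = 20.00098 m/s
d = v₀² / (2a) = 20.00098² / (2 × 8.0) = 400.0392 / 16.0 = 25.00245 m
d = 25.00245 m / 0.0254 = 984.3 in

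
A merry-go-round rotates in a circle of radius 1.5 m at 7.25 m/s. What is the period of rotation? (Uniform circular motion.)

T = 2πr/v = 2π×1.5/7.25 = 1.3 s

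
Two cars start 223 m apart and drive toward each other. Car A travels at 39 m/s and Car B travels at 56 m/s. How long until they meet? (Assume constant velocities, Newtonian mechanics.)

Combined speed: v_combined = 39 + 56 = 95 m/s
Time to meet: t = d/v_combined = 223/95 = 2.35 s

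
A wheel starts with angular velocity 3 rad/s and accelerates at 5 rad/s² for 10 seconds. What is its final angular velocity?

ω = ω₀ + αt = 3 + 5 × 10 = 53 rad/s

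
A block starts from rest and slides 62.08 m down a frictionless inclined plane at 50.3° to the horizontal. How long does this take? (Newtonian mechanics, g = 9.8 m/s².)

a = g sin(θ) = 9.8 × sin(50.3°) = 7.5401 m/s²
t = √(2d/a) = √(2 × 62.08 / 7.5401) = 4.06 s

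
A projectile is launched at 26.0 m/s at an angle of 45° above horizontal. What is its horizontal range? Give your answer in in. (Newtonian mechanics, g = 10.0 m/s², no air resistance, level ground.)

R = v₀² × sin(2θ) / g = 26.0² × sin(2 × 45°) / 10.0 = 676.0 × 1.0 / 10.0 = 67.6 m
R = 67.6 m / 0.0254 = 2661 in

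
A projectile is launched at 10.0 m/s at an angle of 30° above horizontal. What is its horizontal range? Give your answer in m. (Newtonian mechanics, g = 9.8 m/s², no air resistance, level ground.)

R = v₀² × sin(2θ) / g = 10.0² × sin(2 × 30°) / 9.8 = 100.0 × 0.866025 / 9.8 = 8.837 m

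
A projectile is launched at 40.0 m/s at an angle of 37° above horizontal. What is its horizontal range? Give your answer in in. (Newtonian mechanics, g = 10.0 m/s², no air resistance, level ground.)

R = v₀² × sin(2θ) / g = 40.0² × sin(2 × 37°) / 10.0 = 1600.0 × 0.961262 / 10.0 = 153.802 m
R = 153.802 m / 0.0254 = 6055 in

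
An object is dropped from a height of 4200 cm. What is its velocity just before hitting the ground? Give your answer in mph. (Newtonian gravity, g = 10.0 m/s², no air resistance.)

h = 4200 cm × 0.01 = 42.0 m
v = √(2gh) = √(2 × 10.0 × 42.0) = 28.9828 m/s
v = 28.9828 m/s / 0.44704 = 64.83 mph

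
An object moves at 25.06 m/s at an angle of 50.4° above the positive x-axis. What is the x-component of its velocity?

vₓ = v cos(θ) = 25.06 × cos(50.4°) = 15.97 m/s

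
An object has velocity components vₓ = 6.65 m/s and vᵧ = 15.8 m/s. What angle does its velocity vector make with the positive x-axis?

θ = arctan(vᵧ/vₓ) = arctan(15.8/6.65) = 67.17°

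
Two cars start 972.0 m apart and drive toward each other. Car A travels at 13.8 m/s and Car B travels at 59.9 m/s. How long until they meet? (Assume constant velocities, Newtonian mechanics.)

Combined speed: v_combined = 13.8 + 59.9 = 73.7 m/s
Time to meet: t = d/v_combined = 972.0/73.7 = 13.19 s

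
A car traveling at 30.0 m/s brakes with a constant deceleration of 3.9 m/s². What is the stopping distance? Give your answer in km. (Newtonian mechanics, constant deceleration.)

d = v₀² / (2a) = 30.0² / (2 × 3.9) = 900.0 / 7.8 = 115.385 m
d = 115.385 m / 1000.0 = 0.1154 km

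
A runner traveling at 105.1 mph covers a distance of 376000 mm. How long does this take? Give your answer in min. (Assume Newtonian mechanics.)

d = 376000 mm × 0.001 = 376.0 m
v = 105.1 mph × 0.44704 = 46.9839 m/s
t = d / v = 376.0 / 46.9839 = 8.00274 s
t = 8.00274 s / 60.0 = 0.1334 min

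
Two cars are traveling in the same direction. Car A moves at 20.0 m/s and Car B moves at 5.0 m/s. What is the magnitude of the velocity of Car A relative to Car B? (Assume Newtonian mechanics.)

v_rel = |v_A - v_B| = |20.0 - 5.0| = 15.0 m/s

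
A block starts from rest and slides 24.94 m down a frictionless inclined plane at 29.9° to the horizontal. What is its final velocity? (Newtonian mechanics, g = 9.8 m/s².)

a = g sin(θ) = 9.8 × sin(29.9°) = 4.8852 m/s²
v = √(2ad) = √(2 × 4.8852 × 24.94) = 15.61 m/s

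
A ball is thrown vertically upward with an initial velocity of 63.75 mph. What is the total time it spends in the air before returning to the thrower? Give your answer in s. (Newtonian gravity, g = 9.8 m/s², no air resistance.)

v₀ = 63.75 mph × 0.44704 = 28.4988 m/s
t_total = 2 × v₀ / g = 2 × 28.4988 / 9.8 = 5.816 s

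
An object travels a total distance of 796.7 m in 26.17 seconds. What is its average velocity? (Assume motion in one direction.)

v_avg = Δd / Δt = 796.7 / 26.17 = 30.44 m/s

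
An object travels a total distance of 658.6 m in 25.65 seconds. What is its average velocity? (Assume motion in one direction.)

v_avg = Δd / Δt = 658.6 / 25.65 = 25.68 m/s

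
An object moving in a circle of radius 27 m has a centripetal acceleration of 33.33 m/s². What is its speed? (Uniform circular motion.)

v = √(a_c × r) = √(33.33 × 27) = 30.0 m/s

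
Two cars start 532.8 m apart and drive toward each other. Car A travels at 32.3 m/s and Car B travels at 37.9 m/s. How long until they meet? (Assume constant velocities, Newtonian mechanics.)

Combined speed: v_combined = 32.3 + 37.9 = 70.2 m/s
Time to meet: t = d/v_combined = 532.8/70.2 = 7.59 s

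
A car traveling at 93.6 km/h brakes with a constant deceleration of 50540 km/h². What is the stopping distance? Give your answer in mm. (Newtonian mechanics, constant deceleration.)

v₀ = 93.6 km/h × 0.2777777777777778 = 26.0 m/s
a = 50540 km/h² × 7.716049382716049e-05 = 3.89969 m/s²
d = v₀² / (2a) = 26.0² / (2 × 3.89969) = 676.0 / 7.79938 = 86.6736 m
d = 86.6736 m / 0.001 = 86670 mm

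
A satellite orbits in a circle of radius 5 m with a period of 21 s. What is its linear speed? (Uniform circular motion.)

v = 2πr/T = 2π×5/21 = 1.5 m/s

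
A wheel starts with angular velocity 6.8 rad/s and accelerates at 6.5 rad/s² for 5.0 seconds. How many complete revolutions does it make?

θ = ω₀t + ½αt² = 6.8×5.0 + ½×6.5×5.0² = 115.25 rad
Total revolutions = θ/(2π) = 115.25/(2π) = 18.34
Complete revolutions = ⌊18.34⌋ = 18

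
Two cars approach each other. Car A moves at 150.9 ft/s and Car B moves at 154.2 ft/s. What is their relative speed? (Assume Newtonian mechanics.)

v_rel = v_A + v_B = 150.9 + 154.2 = 305.1 ft/s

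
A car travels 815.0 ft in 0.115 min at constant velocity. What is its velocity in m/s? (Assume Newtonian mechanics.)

d = 815.0 ft × 0.3048 = 248.412 m
t = 0.115 min × 60.0 = 6.9 s
v = d / t = 248.412 / 6.9 = 36.0 m/s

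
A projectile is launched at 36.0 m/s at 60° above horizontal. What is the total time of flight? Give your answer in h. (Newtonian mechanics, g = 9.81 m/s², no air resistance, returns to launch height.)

T = 2 × v₀ × sin(θ) / g = 2 × 36.0 × sin(60°) / 9.81 = 2 × 36.0 × 0.866025 / 9.81 = 6.35615 s
T = 6.35615 s / 3600.0 = 0.001766 h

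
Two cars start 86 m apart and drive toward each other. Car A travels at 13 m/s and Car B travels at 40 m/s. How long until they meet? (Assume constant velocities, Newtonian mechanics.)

Combined speed: v_combined = 13 + 40 = 53 m/s
Time to meet: t = d/v_combined = 86/53 = 1.62 s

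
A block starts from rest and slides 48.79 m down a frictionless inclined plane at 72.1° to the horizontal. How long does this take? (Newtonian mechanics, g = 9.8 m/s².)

a = g sin(θ) = 9.8 × sin(72.1°) = 9.3256 m/s²
t = √(2d/a) = √(2 × 48.79 / 9.3256) = 3.23 s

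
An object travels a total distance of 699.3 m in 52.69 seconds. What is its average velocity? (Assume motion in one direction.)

v_avg = Δd / Δt = 699.3 / 52.69 = 13.27 m/s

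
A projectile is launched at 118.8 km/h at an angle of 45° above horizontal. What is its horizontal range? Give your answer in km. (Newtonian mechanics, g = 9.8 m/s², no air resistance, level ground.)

v₀ = 118.8 km/h × 0.2777777777777778 = 33.0 m/s
R = v₀² × sin(2θ) / g = 33.0² × sin(2 × 45°) / 9.8 = 1089.0 × 1.0 / 9.8 = 111.122 m
R = 111.122 m / 1000.0 = 0.1111 km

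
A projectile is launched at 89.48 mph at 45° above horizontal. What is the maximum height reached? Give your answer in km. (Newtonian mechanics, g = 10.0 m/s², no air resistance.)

v₀ = 89.48 mph × 0.44704 = 40.0011 m/s
H = v₀² × sin²(θ) / (2g) = 40.0011² × sin(45°)² / (2 × 10.0) = 1600.09 × 0.5 / 20.0 = 40.0022 m
H = 40.0022 m / 1000.0 = 0.04 km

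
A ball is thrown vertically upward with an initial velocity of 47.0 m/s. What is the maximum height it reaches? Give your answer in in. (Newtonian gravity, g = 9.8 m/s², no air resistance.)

h_max = v₀² / (2g) = 47.0² / (2 × 9.8) = 2209.0 / 19.6 = 112.704 m
h_max = 112.704 m / 0.0254 = 4437 in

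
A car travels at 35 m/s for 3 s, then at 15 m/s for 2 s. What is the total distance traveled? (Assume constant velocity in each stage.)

d₁ = v₁t₁ = 35 × 3 = 105 m
d₂ = v₂t₂ = 15 × 2 = 30 m
d_total = 105 + 30 = 135 m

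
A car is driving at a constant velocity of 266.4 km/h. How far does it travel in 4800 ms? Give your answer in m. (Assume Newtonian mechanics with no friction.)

v = 266.4 km/h × 0.2777777777777778 = 74.0 m/s
t = 4800 ms × 0.001 = 4.8 s
d = v × t = 74.0 × 4.8 = 355.2 m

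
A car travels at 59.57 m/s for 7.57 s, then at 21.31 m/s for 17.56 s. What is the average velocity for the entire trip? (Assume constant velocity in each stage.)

d₁ = v₁t₁ = 59.57 × 7.57 = 450.9449 m
d₂ = v₂t₂ = 21.31 × 17.56 = 374.2036 m
d_total = 825.1485 m, t_total = 25.13 s
v_avg = d_total/t_total = 825.1485/25.13 = 32.84 m/s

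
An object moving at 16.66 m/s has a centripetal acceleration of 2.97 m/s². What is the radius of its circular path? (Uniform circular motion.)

r = v²/a_c = 16.66²/2.97 = 93.45 m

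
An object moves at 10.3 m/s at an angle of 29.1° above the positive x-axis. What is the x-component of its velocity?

vₓ = v cos(θ) = 10.3 × cos(29.1°) = 9.0 m/s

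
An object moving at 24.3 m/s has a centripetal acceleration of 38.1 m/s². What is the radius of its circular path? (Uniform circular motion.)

r = v²/a_c = 24.3²/38.1 = 15.5 m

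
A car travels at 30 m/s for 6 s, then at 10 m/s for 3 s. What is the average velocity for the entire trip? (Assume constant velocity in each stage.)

d₁ = v₁t₁ = 30 × 6 = 180 m
d₂ = v₂t₂ = 10 × 3 = 30 m
d_total = 210 m, t_total = 9 s
v_avg = d_total/t_total = 210/9 = 23.33 m/s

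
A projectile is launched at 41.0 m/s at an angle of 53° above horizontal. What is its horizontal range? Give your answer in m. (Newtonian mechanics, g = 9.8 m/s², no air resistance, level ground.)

R = v₀² × sin(2θ) / g = 41.0² × sin(2 × 53°) / 9.8 = 1681.0 × 0.961262 / 9.8 = 164.9 m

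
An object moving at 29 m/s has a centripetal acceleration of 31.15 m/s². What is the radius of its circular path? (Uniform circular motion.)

r = v²/a_c = 29²/31.15 = 27.0 m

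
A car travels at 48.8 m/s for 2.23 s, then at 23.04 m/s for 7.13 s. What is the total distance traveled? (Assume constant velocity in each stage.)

d₁ = v₁t₁ = 48.8 × 2.23 = 108.824 m
d₂ = v₂t₂ = 23.04 × 7.13 = 164.2752 m
d_total = 108.824 + 164.2752 = 273.1 m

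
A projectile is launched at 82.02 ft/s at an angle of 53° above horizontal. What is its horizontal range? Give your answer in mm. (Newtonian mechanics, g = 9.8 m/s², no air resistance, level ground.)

v₀ = 82.02 ft/s × 0.3048 = 24.9997 m/s
R = v₀² × sin(2θ) / g = 24.9997² × sin(2 × 53°) / 9.8 = 624.985 × 0.961262 / 9.8 = 61.3035 m
R = 61.3035 m / 0.001 = 61300 mm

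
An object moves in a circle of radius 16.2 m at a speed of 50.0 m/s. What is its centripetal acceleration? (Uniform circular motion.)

a_c = v²/r = 50.0²/16.2 = 2500.0/16.2 = 154.32 m/s²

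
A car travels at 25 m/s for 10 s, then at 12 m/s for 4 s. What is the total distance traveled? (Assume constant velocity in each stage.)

d₁ = v₁t₁ = 25 × 10 = 250 m
d₂ = v₂t₂ = 12 × 4 = 48 m
d_total = 250 + 48 = 298 m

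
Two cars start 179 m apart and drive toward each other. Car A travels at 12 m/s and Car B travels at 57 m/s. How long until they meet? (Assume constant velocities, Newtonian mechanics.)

Combined speed: v_combined = 12 + 57 = 69 m/s
Time to meet: t = d/v_combined = 179/69 = 2.59 s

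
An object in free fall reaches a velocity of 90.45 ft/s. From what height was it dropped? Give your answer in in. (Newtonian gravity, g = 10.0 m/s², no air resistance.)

v = 90.45 ft/s × 0.3048 = 27.5692 m/s
h = v² / (2g) = 27.5692² / (2 × 10.0) = 38.003 m
h = 38.003 m / 0.0254 = 1496 in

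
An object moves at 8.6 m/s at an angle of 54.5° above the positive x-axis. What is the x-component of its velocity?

vₓ = v cos(θ) = 8.6 × cos(54.5°) = 4.99 m/s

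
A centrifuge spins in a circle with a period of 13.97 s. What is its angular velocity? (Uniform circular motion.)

ω = 2π/T = 2π/13.97 = 0.4498 rad/s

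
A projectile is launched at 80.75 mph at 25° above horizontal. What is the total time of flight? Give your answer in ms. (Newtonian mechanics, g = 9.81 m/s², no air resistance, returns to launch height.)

v₀ = 80.75 mph × 0.44704 = 36.0985 m/s
T = 2 × v₀ × sin(θ) / g = 2 × 36.0985 × sin(25°) / 9.81 = 2 × 36.0985 × 0.422618 / 9.81 = 3.11027 s
T = 3.11027 s / 0.001 = 3110 ms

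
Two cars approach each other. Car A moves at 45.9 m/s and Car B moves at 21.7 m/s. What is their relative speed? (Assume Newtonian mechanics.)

v_rel = v_A + v_B = 45.9 + 21.7 = 67.6 m/s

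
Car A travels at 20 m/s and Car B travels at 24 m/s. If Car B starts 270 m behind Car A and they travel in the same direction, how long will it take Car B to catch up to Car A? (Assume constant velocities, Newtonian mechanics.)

Relative speed: v_rel = 24 - 20 = 4 m/s
Time to catch: t = d₀/v_rel = 270/4 = 67.5 s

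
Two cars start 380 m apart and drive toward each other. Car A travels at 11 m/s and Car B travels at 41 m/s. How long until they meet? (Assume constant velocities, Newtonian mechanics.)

Combined speed: v_combined = 11 + 41 = 52 m/s
Time to meet: t = d/v_combined = 380/52 = 7.31 s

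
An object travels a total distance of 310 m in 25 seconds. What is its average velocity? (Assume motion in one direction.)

v_avg = Δd / Δt = 310 / 25 = 12.4 m/s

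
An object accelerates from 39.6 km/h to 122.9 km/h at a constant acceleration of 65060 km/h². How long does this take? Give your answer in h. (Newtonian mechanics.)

v₀ = 39.6 km/h × 0.2777777777777778 = 11.0 m/s
v = 122.9 km/h × 0.2777777777777778 = 34.1389 m/s
a = 65060 km/h² × 7.716049382716049e-05 = 5.02006 m/s²
t = (v - v₀) / a = (34.1389 - 11.0) / 5.02006 = 4.60929 s
t = 4.60929 s / 3600.0 = 0.00128 h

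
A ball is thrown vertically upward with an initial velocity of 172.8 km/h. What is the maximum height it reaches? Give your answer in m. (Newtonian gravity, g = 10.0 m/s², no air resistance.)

v₀ = 172.8 km/h × 0.2777777777777778 = 48.0 m/s
h_max = v₀² / (2g) = 48.0² / (2 × 10.0) = 2304.0 / 20.0 = 115.2 m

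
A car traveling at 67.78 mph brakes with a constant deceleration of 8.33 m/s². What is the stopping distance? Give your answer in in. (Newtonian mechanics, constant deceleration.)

v₀ = 67.78 mph × 0.44704 = 30.3004 m/s
d = v₀² / (2a) = 30.3004² / (2 × 8.33) = 918.114 / 16.66 = 55.1089 m
d = 55.1089 m / 0.0254 = 2170 in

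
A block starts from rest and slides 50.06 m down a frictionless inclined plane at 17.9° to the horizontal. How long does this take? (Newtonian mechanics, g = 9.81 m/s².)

a = g sin(θ) = 9.81 × sin(17.9°) = 3.0152 m/s²
t = √(2d/a) = √(2 × 50.06 / 3.0152) = 5.76 s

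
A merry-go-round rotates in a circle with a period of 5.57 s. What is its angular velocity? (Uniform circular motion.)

ω = 2π/T = 2π/5.57 = 1.128 rad/s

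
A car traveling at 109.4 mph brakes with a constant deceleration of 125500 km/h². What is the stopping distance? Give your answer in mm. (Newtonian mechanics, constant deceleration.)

v₀ = 109.4 mph × 0.44704 = 48.9062 m/s
a = 125500 km/h² × 7.716049382716049e-05 = 9.68364 m/s²
d = v₀² / (2a) = 48.9062² / (2 × 9.68364) = 2391.82 / 19.3673 = 123.498 m
d = 123.498 m / 0.001 = 123500 mm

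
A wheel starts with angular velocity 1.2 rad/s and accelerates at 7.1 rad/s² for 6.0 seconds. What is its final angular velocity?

ω = ω₀ + αt = 1.2 + 7.1 × 6.0 = 43.8 rad/s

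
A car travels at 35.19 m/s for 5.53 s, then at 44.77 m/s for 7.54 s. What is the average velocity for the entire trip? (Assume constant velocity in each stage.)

d₁ = v₁t₁ = 35.19 × 5.53 = 194.6007 m
d₂ = v₂t₂ = 44.77 × 7.54 = 337.5658 m
d_total = 532.1665 m, t_total = 13.07 s
v_avg = d_total/t_total = 532.1665/13.07 = 40.72 m/s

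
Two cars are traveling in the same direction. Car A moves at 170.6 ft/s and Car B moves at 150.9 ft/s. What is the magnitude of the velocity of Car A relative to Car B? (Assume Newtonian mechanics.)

v_rel = |v_A - v_B| = |170.6 - 150.9| = 19.7 ft/s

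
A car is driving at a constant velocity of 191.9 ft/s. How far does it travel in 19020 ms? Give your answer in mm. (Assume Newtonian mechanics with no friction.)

v = 191.9 ft/s × 0.3048 = 58.49112 m/s
t = 19020 ms × 0.001 = 19.02 s
d = v × t = 58.49112 × 19.02 = 1112.501 m
d = 1112.501 m / 0.001 = 1113000 mm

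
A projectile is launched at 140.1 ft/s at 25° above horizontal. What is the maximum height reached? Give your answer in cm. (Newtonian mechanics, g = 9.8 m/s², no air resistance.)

v₀ = 140.1 ft/s × 0.3048 = 42.7025 m/s
H = v₀² × sin²(θ) / (2g) = 42.7025² × sin(25°)² / (2 × 9.8) = 1823.5 × 0.178606 / 19.6 = 16.6167 m
H = 16.6167 m / 0.01 = 1662 cm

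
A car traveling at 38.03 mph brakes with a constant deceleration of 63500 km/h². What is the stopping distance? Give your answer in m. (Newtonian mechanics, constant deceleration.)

v₀ = 38.03 mph × 0.44704 = 17.0009 m/s
a = 63500 km/h² × 7.716049382716049e-05 = 4.89969 m/s²
d = v₀² / (2a) = 17.0009² / (2 × 4.89969) = 289.031 / 9.79938 = 29.49 m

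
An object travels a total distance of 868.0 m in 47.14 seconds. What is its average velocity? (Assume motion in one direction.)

v_avg = Δd / Δt = 868.0 / 47.14 = 18.41 m/s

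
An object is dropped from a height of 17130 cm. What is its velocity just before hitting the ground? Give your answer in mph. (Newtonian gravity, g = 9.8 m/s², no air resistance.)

h = 17130 cm × 0.01 = 171.3 m
v = √(2gh) = √(2 × 9.8 × 171.3) = 57.9438 m/s
v = 57.9438 m/s / 0.44704 = 129.6 mph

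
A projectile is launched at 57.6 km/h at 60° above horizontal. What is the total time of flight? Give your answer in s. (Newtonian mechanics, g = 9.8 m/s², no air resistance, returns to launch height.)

v₀ = 57.6 km/h × 0.2777777777777778 = 16.0 m/s
T = 2 × v₀ × sin(θ) / g = 2 × 16.0 × sin(60°) / 9.8 = 2 × 16.0 × 0.866025 / 9.8 = 2.828 s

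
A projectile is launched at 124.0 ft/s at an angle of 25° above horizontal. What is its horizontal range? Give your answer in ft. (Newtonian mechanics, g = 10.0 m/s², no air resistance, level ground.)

v₀ = 124.0 ft/s × 0.3048 = 37.7952 m/s
R = v₀² × sin(2θ) / g = 37.7952² × sin(2 × 25°) / 10.0 = 1428.48 × 0.766044 / 10.0 = 109.428 m
R = 109.428 m / 0.3048 = 359.0 ft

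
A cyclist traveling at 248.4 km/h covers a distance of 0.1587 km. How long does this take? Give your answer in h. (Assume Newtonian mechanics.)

d = 0.1587 km × 1000.0 = 158.7 m
v = 248.4 km/h × 0.2777777777777778 = 69.0 m/s
t = d / v = 158.7 / 69.0 = 2.3 s
t = 2.3 s / 3600.0 = 0.0006389 h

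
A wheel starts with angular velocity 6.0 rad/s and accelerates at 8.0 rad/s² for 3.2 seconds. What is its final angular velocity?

ω = ω₀ + αt = 6.0 + 8.0 × 3.2 = 31.6 rad/s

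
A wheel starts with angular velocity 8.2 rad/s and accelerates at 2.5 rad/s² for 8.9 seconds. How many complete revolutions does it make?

θ = ω₀t + ½αt² = 8.2×8.9 + ½×2.5×8.9² = 171.9925 rad
Total revolutions = θ/(2π) = 171.9925/(2π) = 27.37
Complete revolutions = ⌊27.37⌋ = 27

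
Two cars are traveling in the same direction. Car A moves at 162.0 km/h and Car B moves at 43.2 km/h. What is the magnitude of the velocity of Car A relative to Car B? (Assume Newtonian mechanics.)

v_rel = |v_A - v_B| = |162.0 - 43.2| = 118.8 km/h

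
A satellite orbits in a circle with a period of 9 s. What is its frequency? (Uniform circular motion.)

f = 1/T = 1/9 = 0.1111 Hz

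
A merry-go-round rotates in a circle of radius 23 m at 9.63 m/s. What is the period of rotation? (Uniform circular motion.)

T = 2πr/v = 2π×23/9.63 = 15.01 s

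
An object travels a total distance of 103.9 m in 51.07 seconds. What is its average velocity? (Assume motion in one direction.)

v_avg = Δd / Δt = 103.9 / 51.07 = 2.03 m/s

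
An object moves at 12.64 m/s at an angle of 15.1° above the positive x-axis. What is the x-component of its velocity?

vₓ = v cos(θ) = 12.64 × cos(15.1°) = 12.2 m/s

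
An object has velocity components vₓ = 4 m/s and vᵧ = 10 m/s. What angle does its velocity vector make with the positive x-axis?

θ = arctan(vᵧ/vₓ) = arctan(10/4) = 68.2°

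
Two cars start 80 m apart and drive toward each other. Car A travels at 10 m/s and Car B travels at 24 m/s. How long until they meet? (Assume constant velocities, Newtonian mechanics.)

Combined speed: v_combined = 10 + 24 = 34 m/s
Time to meet: t = d/v_combined = 80/34 = 2.35 s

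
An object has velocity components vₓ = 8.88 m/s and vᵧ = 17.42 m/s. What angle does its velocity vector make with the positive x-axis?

θ = arctan(vᵧ/vₓ) = arctan(17.42/8.88) = 62.99°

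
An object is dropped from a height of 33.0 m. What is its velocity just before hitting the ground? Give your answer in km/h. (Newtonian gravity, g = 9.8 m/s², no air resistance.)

v = √(2gh) = √(2 × 9.8 × 33.0) = 25.4323 m/s
v = 25.4323 m/s / 0.2777777777777778 = 91.56 km/h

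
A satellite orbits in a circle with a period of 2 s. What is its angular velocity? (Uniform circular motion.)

ω = 2π/T = 2π/2 = 3.1416 rad/s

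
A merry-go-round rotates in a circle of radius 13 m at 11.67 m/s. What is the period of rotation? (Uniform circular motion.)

T = 2πr/v = 2π×13/11.67 = 7.0 s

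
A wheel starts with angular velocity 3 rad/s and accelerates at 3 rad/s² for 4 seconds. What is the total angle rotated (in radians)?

θ = ω₀t + ½αt² = 3×4 + ½×3×4² = 36.0 rad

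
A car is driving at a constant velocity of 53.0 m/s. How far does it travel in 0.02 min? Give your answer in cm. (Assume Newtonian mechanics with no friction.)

t = 0.02 min × 60.0 = 1.2 s
d = v × t = 53.0 × 1.2 = 63.6 m
d = 63.6 m / 0.01 = 6360 cm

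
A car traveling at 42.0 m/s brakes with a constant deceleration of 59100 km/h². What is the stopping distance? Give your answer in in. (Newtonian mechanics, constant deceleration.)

a = 59100 km/h² × 7.716049382716049e-05 = 4.56019 m/s²
d = v₀² / (2a) = 42.0² / (2 × 4.56019) = 1764.0 / 9.12038 = 193.413 m
d = 193.413 m / 0.0254 = 7615 in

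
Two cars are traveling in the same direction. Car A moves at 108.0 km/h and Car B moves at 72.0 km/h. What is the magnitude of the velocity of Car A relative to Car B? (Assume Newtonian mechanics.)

v_rel = |v_A - v_B| = |108.0 - 72.0| = 36.0 km/h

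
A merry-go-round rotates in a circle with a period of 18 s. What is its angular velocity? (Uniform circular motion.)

ω = 2π/T = 2π/18 = 0.3491 rad/s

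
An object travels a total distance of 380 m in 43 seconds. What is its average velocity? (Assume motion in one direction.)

v_avg = Δd / Δt = 380 / 43 = 8.84 m/s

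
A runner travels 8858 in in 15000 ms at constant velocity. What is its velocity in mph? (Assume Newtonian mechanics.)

d = 8858 in × 0.0254 = 224.993 m
t = 15000 ms × 0.001 = 15.0 s
v = d / t = 224.993 / 15.0 = 14.9995 m/s
v = 14.9995 m/s / 0.44704 = 33.55 mph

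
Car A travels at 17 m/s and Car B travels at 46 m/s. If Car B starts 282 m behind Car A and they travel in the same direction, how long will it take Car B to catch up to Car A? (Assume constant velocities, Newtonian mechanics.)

Relative speed: v_rel = 46 - 17 = 29 m/s
Time to catch: t = d₀/v_rel = 282/29 = 9.72 s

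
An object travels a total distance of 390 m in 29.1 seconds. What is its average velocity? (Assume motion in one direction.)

v_avg = Δd / Δt = 390 / 29.1 = 13.4 m/s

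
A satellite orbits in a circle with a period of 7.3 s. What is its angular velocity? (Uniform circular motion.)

ω = 2π/T = 2π/7.3 = 0.8607 rad/s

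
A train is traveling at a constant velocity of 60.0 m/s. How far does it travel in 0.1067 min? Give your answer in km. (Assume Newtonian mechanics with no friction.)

t = 0.1067 min × 60.0 = 6.402 s
d = v × t = 60.0 × 6.402 = 384.12 m
d = 384.12 m / 1000.0 = 0.3841 km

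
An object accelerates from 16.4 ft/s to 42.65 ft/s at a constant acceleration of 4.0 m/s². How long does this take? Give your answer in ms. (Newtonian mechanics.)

v₀ = 16.4 ft/s × 0.3048 = 4.99872 m/s
v = 42.65 ft/s × 0.3048 = 12.9997 m/s
t = (v - v₀) / a = (12.9997 - 4.99872) / 4.0 = 2.00025 s
t = 2.00025 s / 0.001 = 2000 ms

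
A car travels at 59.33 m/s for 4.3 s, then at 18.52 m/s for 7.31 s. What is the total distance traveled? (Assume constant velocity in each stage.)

d₁ = v₁t₁ = 59.33 × 4.3 = 255.119 m
d₂ = v₂t₂ = 18.52 × 7.31 = 135.3812 m
d_total = 255.119 + 135.3812 = 390.5 m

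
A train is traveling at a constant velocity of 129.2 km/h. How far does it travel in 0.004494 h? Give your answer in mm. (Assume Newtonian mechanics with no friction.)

v = 129.2 km/h × 0.2777777777777778 = 35.8889 m/s
t = 0.004494 h × 3600.0 = 16.1784 s
d = v × t = 35.8889 × 16.1784 = 580.625 m
d = 580.625 m / 0.001 = 580600 mm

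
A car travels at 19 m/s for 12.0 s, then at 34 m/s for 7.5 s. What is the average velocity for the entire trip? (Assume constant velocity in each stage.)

d₁ = v₁t₁ = 19 × 12.0 = 228.0 m
d₂ = v₂t₂ = 34 × 7.5 = 255.0 m
d_total = 483.0 m, t_total = 19.5 s
v_avg = d_total/t_total = 483.0/19.5 = 24.77 m/s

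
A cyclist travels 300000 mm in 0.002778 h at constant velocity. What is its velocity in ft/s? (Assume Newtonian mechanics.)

d = 300000 mm × 0.001 = 300.0 m
t = 0.002778 h × 3600.0 = 10.0008 s
v = d / t = 300.0 / 10.0008 = 29.9976 m/s
v = 29.9976 m/s / 0.3048 = 98.42 ft/s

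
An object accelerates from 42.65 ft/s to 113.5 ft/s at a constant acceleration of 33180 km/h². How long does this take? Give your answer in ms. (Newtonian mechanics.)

v₀ = 42.65 ft/s × 0.3048 = 12.9997 m/s
v = 113.5 ft/s × 0.3048 = 34.5948 m/s
a = 33180 km/h² × 7.716049382716049e-05 = 2.56019 m/s²
t = (v - v₀) / a = (34.5948 - 12.9997) / 2.56019 = 8.43496 s
t = 8.43496 s / 0.001 = 8435 ms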